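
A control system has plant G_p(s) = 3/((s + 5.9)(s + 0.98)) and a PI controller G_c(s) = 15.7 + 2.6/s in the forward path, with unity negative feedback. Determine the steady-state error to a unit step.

0

The open loop G_c(s)G_p(s) has a pole at the origin (type 1), so the static position error constant is infinite and e_ss = 1/(1+∞) = 0.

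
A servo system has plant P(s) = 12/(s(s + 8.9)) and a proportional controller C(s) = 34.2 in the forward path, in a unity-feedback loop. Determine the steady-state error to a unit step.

0

The open loop C(s)P(s) has a pole at the origin (type 1), so the static position error constant is infinite and e_ss = 1/(1+∞) = 0.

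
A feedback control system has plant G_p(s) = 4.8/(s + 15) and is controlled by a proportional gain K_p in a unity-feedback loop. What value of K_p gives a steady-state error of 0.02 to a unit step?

K_p = 153

For a type-0 loop with proportional control, e_ss = 1/(1 + K_p·G_p(0)).
G_p(0) = 0.32. Require 1/(1 + K_p·0.32) = 0.02, so 1 + 0.32·K_p = 50.
K_p = (50 − 1)/0.32 = 153.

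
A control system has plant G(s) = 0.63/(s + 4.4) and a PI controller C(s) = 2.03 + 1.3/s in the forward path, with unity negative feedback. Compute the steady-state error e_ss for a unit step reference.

The open loop C(s)G(s) has a pole at the origin (type 1), so the static position error constant is infinite and e_ss = 1/(1+∞) = 0.

0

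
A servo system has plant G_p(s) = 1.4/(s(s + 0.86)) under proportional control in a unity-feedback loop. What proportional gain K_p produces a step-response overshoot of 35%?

From %OS = 100·exp(−πζ/√(1−ζ²)) = 35%, ζ = −ln(0.35)/√(π²+ln²(0.35)) = 0.3169.
Characteristic equation s² + 0.86s + 1.4K_p = 0 gives ζ = 0.86/(2√(1.4K_p)).
Setting ζ = 0.3169: √(1.4K_p) = 0.86/(2·0.3169) = 1.357, so K_p = 1.841/1.4 = 1.31.

K_p = 1.31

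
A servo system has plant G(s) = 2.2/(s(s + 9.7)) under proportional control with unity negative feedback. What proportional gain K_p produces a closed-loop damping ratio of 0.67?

K_p = 23.8

Closed-loop characteristic equation: s² + 9.7s + K_p·2.2 = 0.
So ω_n = √(2.2K_p) and 2ζω_n = 9.7, giving ζ = 9.7/(2√(2.2K_p)).
Setting ζ = 0.67: √(2.2K_p) = 9.7/(2·0.67) = 7.239, so K_p = 52.4/2.2 = 23.8.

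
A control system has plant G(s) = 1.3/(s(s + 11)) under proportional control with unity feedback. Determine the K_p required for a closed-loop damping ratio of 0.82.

K_p = 34.6

Closed-loop characteristic equation: s² + 11s + K_p·1.3 = 0.
So ω_n = √(1.3K_p) and 2ζω_n = 11, giving ζ = 11/(2√(1.3K_p)).
Setting ζ = 0.82: √(1.3K_p) = 11/(2·0.82) = 6.707, so K_p = 44.99/1.3 = 34.6.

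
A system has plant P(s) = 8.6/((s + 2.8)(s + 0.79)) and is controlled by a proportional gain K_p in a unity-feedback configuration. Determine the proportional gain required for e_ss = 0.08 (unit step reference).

K_p = 2.96

The loop is type 0, so e_ss(step) = 1/(1 + K_pos) with K_pos = K_p·P(0).
P(0) = 3.888. Require 1/(1 + K_p·3.888) = 0.08, so 1 + 3.888·K_p = 12.5.
K_p = (12.5 − 1)/3.888 = 2.96.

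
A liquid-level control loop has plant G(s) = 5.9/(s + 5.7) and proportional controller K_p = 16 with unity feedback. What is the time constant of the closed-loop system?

τ = 0.00999 s

Closed-loop transfer function: T(s) = K_p·G(s)/(1 + K_p·G(s)) = 94.4/(s + 5.7 + 94.4) = 94.4/(s + 100.1).
Time constant τ = 1/100.1 = 0.00999 s.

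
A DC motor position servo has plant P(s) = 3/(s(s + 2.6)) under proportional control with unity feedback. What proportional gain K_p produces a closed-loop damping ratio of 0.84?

K_p = 0.798

Closed-loop characteristic equation: s² + 2.6s + K_p·3 = 0.
So ω_n = √(3K_p) and 2ζω_n = 2.6, giving ζ = 2.6/(2√(3K_p)).
Setting ζ = 0.84: √(3K_p) = 2.6/(2·0.84) = 1.548, so K_p = 2.395/3 = 0.798.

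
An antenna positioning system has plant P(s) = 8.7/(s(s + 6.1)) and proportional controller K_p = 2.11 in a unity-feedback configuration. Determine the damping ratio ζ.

ζ = 0.712

With unity feedback the closed-loop characteristic equation is s² + 6.1s + 2.11·8.7 = s² + 6.1s + 18.36 = 0.
So ω_n² = 18.36 ⇒ ω_n = 4.285 rad/s, and ζ = 6.1/(2ω_n) = 0.712.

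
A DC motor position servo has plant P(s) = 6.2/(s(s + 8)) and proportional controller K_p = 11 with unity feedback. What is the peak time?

The closed-loop denominator s² + 8s + 68.2 gives ω_n = √68.2 = 8.258 and ζ = 8/(2ω_n) = 0.4844.
Damped frequency ω_d = ω_n√(1−ζ²) = 7.225 rad/s, so peak time T_p = π/ω_d = 0.435 s.

T_p = 0.435 s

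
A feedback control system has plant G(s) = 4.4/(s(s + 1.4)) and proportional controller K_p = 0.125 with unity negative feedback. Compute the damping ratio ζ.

ζ = 0.944

With unity feedback the closed-loop characteristic equation is s² + 1.4s + 0.125·4.4 = s² + 1.4s + 0.55 = 0.
So ω_n² = 0.55 ⇒ ω_n = 0.7416 rad/s, and ζ = 1.4/(2ω_n) = 0.944.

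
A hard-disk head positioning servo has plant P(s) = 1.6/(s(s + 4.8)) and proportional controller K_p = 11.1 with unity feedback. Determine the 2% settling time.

T_s ≈ 1.67 s

From 1 + K_pP(s) = 0: s² + 4.8s + 17.76 = 0 ⇒ ω_n = 4.214, ζ = 0.5695.
2% settling time T_s ≈ 4/(ζω_n) = 4/2.4 = 1.67 s.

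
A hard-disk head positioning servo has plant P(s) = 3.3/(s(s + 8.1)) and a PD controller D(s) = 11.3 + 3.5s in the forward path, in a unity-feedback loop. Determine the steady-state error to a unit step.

The open loop D(s)P(s) has a pole at the origin (type 1), so the static position error constant is infinite and e_ss = 1/(1+∞) = 0.

0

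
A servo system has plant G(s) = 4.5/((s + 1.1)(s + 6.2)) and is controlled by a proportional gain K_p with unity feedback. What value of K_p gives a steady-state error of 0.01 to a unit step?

For a type-0 loop with proportional control, e_ss = 1/(1 + K_p·G(0)).
G(0) = 0.6598. Require 1/(1 + K_p·0.6598) = 0.01, so 1 + 0.6598·K_p = 100.
K_p = (100 − 1)/0.6598 = 150.

K_p = 150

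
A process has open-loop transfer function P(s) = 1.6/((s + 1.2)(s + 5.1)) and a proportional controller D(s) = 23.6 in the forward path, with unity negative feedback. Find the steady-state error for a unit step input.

0.139

The loop is type 0. Static position error constant K_pos = D(0)·P(0) = 23.6·0.2614 = 6.17.
Steady-state error to a unit step: e_ss = 1/(1+K_pos) = 1/7.17 = 0.139.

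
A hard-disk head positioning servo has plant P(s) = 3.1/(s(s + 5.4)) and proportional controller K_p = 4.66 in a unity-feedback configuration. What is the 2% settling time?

T_s ≈ 1.48 s

From 1 + K_pP(s) = 0: s² + 5.4s + 14.45 = 0 ⇒ ω_n = 3.801, ζ = 0.7104.
2% settling time T_s ≈ 4/(ζω_n) = 4/2.7 = 1.48 s.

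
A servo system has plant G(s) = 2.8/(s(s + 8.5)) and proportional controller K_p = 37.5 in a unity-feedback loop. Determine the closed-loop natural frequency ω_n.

ω_n = 10.2 rad/s

The closed-loop denominator is s(s+8.5) + 37.5·2.8 = s² + 8.5s + 105.
Matching s² + 2ζω_n s + ω_n²: ω_n = √105 = 10.25 rad/s and 2ζω_n = 8.5, so ζ = 8.5/(2·10.25) = 0.415.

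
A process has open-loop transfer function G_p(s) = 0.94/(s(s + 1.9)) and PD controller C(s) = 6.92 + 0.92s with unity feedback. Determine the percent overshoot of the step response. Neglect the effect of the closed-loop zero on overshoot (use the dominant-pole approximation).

Forward path: (6.92 + 0.92s)·0.94/(s(s+1.9)). The closed-loop characteristic equation is s² + (1.9 + 0.94·0.92)s + 0.94·6.92 = 0.
That is s² + 2.765s + 6.505 = 0, so ω_n = 2.55 rad/s and ζ = 2.765/(2·2.55) = 0.542.
%OS = 100·exp(−πζ/√(1−ζ²)) = 13.2%.

13.2%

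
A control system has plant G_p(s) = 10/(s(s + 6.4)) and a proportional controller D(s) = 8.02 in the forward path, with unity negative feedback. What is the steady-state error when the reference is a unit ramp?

0.0798

The loop has one pole at the origin (type 1). Velocity error constant K_v = lim_{s→0} s·D(s)G_p(s) = 8.02·10/6.4 = 12.53.
Steady-state error to a unit ramp: e_ss = 1/K_v = 0.0798.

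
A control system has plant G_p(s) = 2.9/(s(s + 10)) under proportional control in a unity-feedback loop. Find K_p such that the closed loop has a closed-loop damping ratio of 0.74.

Closed-loop characteristic equation: s² + 10s + K_p·2.9 = 0.
So ω_n = √(2.9K_p) and 2ζω_n = 10, giving ζ = 10/(2√(2.9K_p)).
Setting ζ = 0.74: √(2.9K_p) = 10/(2·0.74) = 6.757, so K_p = 45.65/2.9 = 15.7.

K_p = 15.7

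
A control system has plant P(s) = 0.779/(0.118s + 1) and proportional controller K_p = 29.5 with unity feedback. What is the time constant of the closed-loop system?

Closed loop: T(s) = K_p·P/(1+K_p·P) = 22.98/(0.118s + 1 + 22.98), with pole at s = −(1 + 22.98)/0.118 = −203.2.
Closed-loop time constant τ = 1/203.2 = 0.00492 s.

τ = 0.00492 s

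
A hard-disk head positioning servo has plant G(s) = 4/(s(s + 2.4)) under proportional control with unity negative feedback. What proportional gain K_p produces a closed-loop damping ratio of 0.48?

K_p = 1.56

Closed-loop characteristic equation: s² + 2.4s + K_p·4 = 0.
So ω_n = √(4K_p) and 2ζω_n = 2.4, giving ζ = 2.4/(2√(4K_p)).
Setting ζ = 0.48: √(4K_p) = 2.4/(2·0.48) = 2.5, so K_p = 6.25/4 = 1.56.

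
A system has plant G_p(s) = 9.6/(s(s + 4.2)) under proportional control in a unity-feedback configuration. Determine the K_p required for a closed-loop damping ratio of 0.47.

K_p = 2.08

Closed-loop characteristic equation: s² + 4.2s + K_p·9.6 = 0.
So ω_n = √(9.6K_p) and 2ζω_n = 4.2, giving ζ = 4.2/(2√(9.6K_p)).
Setting ζ = 0.47: √(9.6K_p) = 4.2/(2·0.47) = 4.468, so K_p = 19.96/9.6 = 2.08.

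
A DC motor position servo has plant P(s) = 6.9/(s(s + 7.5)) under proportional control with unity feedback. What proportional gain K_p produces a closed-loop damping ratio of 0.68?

Closed-loop characteristic equation: s² + 7.5s + K_p·6.9 = 0.
So ω_n = √(6.9K_p) and 2ζω_n = 7.5, giving ζ = 7.5/(2√(6.9K_p)).
Setting ζ = 0.68: √(6.9K_p) = 7.5/(2·0.68) = 5.515, so K_p = 30.41/6.9 = 4.41.

K_p = 4.41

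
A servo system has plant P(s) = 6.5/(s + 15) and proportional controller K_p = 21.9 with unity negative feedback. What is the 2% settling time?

T_s ≈ 0.0254 s

Closed-loop transfer function: T(s) = K_p·P(s)/(1 + K_p·P(s)) = 142.3/(s + 15 + 142.3) = 142.3/(s + 157.3).
Time constant τ = 1/157.3 = 0.006355 s, so the 2% settling time is about 4τ = 0.0254 s.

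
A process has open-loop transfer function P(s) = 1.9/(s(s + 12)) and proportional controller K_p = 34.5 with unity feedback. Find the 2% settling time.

T_s ≈ 0.667 s

From 1 + K_pP(s) = 0: s² + 12s + 65.55 = 0 ⇒ ω_n = 8.096, ζ = 0.7411.
2% settling time T_s ≈ 4/(ζω_n) = 4/6 = 0.667 s.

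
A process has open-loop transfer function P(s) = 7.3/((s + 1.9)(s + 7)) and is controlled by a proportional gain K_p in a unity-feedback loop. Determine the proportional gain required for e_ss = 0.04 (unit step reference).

Steady-state error for a unit step on this type-0 loop is 1/(1 + K_p·P(0)).
P(0) = 0.5489. Require 1/(1 + K_p·0.5489) = 0.04, so 1 + 0.5489·K_p = 25.
K_p = (25 − 1)/0.5489 = 43.7.

K_p = 43.7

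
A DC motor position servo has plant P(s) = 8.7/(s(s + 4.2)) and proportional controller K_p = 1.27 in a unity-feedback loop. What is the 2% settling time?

T_s ≈ 1.9 s

The closed-loop denominator s² + 4.2s + 11.05 gives ω_n = √11.05 = 3.324 and ζ = 4.2/(2ω_n) = 0.6318.
2% settling time T_s ≈ 4/(ζω_n) = 4/2.1 = 1.9 s.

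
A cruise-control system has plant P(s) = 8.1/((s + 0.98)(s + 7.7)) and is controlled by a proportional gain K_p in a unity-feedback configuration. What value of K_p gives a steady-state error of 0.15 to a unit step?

K_p = 5.28

Steady-state error for a unit step on this type-0 loop is 1/(1 + K_p·P(0)).
P(0) = 1.073. Require 1/(1 + K_p·1.073) = 0.15, so 1 + 1.073·K_p = 6.667.
K_p = (6.667 − 1)/1.073 = 5.28.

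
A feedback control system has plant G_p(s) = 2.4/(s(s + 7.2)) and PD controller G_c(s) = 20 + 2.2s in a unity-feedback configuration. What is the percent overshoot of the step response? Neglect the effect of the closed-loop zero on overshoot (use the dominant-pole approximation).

0.149%

Forward path: (20 + 2.2s)·2.4/(s(s+7.2)). The closed-loop characteristic equation is s² + (7.2 + 2.4·2.2)s + 2.4·20 = 0.
That is s² + 12.48s + 48 = 0, so ω_n = 6.928 rad/s and ζ = 12.48/(2·6.928) = 0.9007.
%OS = 100·exp(−πζ/√(1−ζ²)) = 0.149%.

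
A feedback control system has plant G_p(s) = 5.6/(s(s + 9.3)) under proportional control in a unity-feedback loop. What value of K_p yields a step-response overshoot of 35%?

K_p = 38.4

From %OS = 100·exp(−πζ/√(1−ζ²)) = 35%, ζ = −ln(0.35)/√(π²+ln²(0.35)) = 0.3169.
Characteristic equation s² + 9.3s + 5.6K_p = 0 gives ζ = 9.3/(2√(5.6K_p)).
Setting ζ = 0.3169: √(5.6K_p) = 9.3/(2·0.3169) = 14.67, so K_p = 215.3/5.6 = 38.4.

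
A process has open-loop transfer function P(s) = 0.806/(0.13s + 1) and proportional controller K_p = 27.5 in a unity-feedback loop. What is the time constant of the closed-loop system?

τ = 0.00561 s

Closed loop: T(s) = K_p·P/(1+K_p·P) = 22.17/(0.13s + 1 + 22.17), with pole at s = −(1 + 22.17)/0.13 = −178.2.
Closed-loop time constant τ = 1/178.2 = 0.00561 s.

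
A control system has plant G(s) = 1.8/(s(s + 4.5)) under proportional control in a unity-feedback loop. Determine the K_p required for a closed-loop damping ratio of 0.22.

K_p = 58.1

Closed-loop characteristic equation: s² + 4.5s + K_p·1.8 = 0.
So ω_n = √(1.8K_p) and 2ζω_n = 4.5, giving ζ = 4.5/(2√(1.8K_p)).
Setting ζ = 0.22: √(1.8K_p) = 4.5/(2·0.22) = 10.23, so K_p = 104.6/1.8 = 58.1.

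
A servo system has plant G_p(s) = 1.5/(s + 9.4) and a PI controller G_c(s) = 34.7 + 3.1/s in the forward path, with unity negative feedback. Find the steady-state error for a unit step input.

0

The open loop G_c(s)G_p(s) has a pole at the origin (type 1), so the static position error constant is infinite and e_ss = 1/(1+∞) = 0.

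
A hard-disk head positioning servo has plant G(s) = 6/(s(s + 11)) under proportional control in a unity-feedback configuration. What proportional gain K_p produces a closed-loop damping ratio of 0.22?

Closed-loop characteristic equation: s² + 11s + K_p·6 = 0.
So ω_n = √(6K_p) and 2ζω_n = 11, giving ζ = 11/(2√(6K_p)).
Setting ζ = 0.22: √(6K_p) = 11/(2·0.22) = 25, so K_p = 625/6 = 104.

K_p = 104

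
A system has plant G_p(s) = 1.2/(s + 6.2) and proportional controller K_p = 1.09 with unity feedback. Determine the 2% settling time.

Closed-loop transfer function: T(s) = K_p·G_p(s)/(1 + K_p·G_p(s)) = 1.308/(s + 6.2 + 1.308) = 1.308/(s + 7.508).
Time constant τ = 1/7.508 = 0.1332 s, so the 2% settling time is about 4τ = 0.533 s.

T_s ≈ 0.533 s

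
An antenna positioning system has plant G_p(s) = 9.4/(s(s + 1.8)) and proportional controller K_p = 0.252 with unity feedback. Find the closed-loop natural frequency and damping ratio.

With unity feedback the closed-loop characteristic equation is s² + 1.8s + 0.252·9.4 = s² + 1.8s + 2.369 = 0.
Matching s² + 2ζω_n s + ω_n²: ω_n = √2.369 = 1.539 rad/s and 2ζω_n = 1.8, so ζ = 1.8/(2·1.539) = 0.585.

ω_n = 1.54 rad/s, ζ = 0.585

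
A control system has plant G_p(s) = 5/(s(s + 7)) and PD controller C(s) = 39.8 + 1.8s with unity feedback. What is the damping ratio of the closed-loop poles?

Forward path: (39.8 + 1.8s)·5/(s(s+7)). The closed-loop characteristic equation is s² + (7 + 5·1.8)s + 5·39.8 = 0.
That is s² + 16s + 199 = 0, so ω_n = 14.11 rad/s and ζ = 16/(2·14.11) = 0.5671.

ζ = 0.567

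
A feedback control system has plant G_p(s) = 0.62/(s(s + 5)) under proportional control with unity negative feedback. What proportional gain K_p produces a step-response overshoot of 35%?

K_p = 100

From %OS = 100·exp(−πζ/√(1−ζ²)) = 35%, ζ = −ln(0.35)/√(π²+ln²(0.35)) = 0.3169.
Characteristic equation s² + 5s + 0.62K_p = 0 gives ζ = 5/(2√(0.62K_p)).
Setting ζ = 0.3169: √(0.62K_p) = 5/(2·0.3169) = 7.888, so K_p = 62.22/0.62 = 100.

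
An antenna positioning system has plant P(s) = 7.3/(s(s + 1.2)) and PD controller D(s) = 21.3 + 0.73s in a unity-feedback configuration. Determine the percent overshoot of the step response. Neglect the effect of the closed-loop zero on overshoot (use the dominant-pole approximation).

Forward path: (21.3 + 0.73s)·7.3/(s(s+1.2)). The closed-loop characteristic equation is s² + (1.2 + 7.3·0.73)s + 7.3·21.3 = 0.
That is s² + 6.529s + 155.5 = 0, so ω_n = 12.47 rad/s and ζ = 6.529/(2·12.47) = 0.2618.
%OS = 100·exp(−πζ/√(1−ζ²)) = 42.6%.

42.6%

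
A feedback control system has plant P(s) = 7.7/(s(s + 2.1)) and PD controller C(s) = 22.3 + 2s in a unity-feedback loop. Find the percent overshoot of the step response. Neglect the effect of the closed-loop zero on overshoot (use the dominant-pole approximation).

Forward path: (22.3 + 2s)·7.7/(s(s+2.1)). The closed-loop characteristic equation is s² + (2.1 + 7.7·2)s + 7.7·22.3 = 0.
That is s² + 17.5s + 171.7 = 0, so ω_n = 13.1 rad/s and ζ = 17.5/(2·13.1) = 0.6677.
%OS = 100·exp(−πζ/√(1−ζ²)) = 5.97%.

5.97%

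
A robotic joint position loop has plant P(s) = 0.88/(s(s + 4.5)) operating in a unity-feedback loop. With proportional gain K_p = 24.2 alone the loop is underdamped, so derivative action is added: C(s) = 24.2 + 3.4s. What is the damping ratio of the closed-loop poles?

ζ = 0.812

Forward path: (24.2 + 3.4s)·0.88/(s(s+4.5)). The closed-loop characteristic equation is s² + (4.5 + 0.88·3.4)s + 0.88·24.2 = 0.
That is s² + 7.492s + 21.3 = 0, so ω_n = 4.615 rad/s and ζ = 7.492/(2·4.615) = 0.8117.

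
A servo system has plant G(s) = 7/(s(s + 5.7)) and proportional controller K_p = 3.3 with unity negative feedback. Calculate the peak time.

Closed-loop characteristic equation: s² + 5.7s + 23.1 = 0, so ω_n = 4.806 rad/s and ζ = 5.7/(2·4.806) = 0.593.
Damped frequency ω_d = ω_n√(1−ζ²) = 3.87 rad/s, so peak time T_p = π/ω_d = 0.812 s.

T_p = 0.812 s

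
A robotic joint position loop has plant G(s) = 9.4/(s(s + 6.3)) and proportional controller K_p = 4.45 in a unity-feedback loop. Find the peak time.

T_p = 0.556 s

Closed-loop characteristic equation: s² + 6.3s + 41.83 = 0, so ω_n = 6.468 rad/s and ζ = 6.3/(2·6.468) = 0.487.
Damped frequency ω_d = ω_n√(1−ζ²) = 5.649 rad/s, so peak time T_p = π/ω_d = 0.556 s.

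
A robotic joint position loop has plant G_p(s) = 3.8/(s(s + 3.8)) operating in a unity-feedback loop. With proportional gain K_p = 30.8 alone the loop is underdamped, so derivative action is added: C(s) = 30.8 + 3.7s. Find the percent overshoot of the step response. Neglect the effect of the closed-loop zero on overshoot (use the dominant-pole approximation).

1.01%

Forward path: (30.8 + 3.7s)·3.8/(s(s+3.8)). The closed-loop characteristic equation is s² + (3.8 + 3.8·3.7)s + 3.8·30.8 = 0.
That is s² + 17.86s + 117 = 0, so ω_n = 10.82 rad/s and ζ = 17.86/(2·10.82) = 0.8254.
%OS = 100·exp(−πζ/√(1−ζ²)) = 1.01%.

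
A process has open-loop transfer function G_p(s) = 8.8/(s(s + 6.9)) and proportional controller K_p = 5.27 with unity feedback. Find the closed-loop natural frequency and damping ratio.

With unity feedback the closed-loop characteristic equation is s² + 6.9s + 5.27·8.8 = s² + 6.9s + 46.38 = 0.
Matching s² + 2ζω_n s + ω_n²: ω_n = √46.38 = 6.81 rad/s and 2ζω_n = 6.9, so ζ = 6.9/(2·6.81) = 0.507.

ω_n = 6.81 rad/s, ζ = 0.507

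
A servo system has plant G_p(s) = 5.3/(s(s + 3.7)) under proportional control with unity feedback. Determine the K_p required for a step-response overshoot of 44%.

K_p = 10.1

From %OS = 100·exp(−πζ/√(1−ζ²)) = 44%, ζ = −ln(0.44)/√(π²+ln²(0.44)) = 0.2528.
Characteristic equation s² + 3.7s + 5.3K_p = 0 gives ζ = 3.7/(2√(5.3K_p)).
Setting ζ = 0.2528: √(5.3K_p) = 3.7/(2·0.2528) = 7.317, so K_p = 53.54/5.3 = 10.1.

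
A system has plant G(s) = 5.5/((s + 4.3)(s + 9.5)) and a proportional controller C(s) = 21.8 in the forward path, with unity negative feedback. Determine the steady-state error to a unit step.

The loop is type 0. Static position error constant K_pos = C(0)·G(0) = 21.8·0.1346 = 2.935.
Steady-state error to a unit step: e_ss = 1/(1+K_pos) = 1/3.935 = 0.254.

0.254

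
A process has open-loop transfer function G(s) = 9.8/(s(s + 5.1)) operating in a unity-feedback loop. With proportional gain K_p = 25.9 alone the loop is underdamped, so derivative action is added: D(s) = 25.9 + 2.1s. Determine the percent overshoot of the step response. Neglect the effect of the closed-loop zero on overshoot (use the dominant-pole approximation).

1.39%

Forward path: (25.9 + 2.1s)·9.8/(s(s+5.1)). The closed-loop characteristic equation is s² + (5.1 + 9.8·2.1)s + 9.8·25.9 = 0.
That is s² + 25.68s + 253.8 = 0, so ω_n = 15.93 rad/s and ζ = 25.68/(2·15.93) = 0.8059.
%OS = 100·exp(−πζ/√(1−ζ²)) = 1.39%.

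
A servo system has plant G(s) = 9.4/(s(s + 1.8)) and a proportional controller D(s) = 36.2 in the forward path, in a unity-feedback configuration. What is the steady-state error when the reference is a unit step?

0

The open loop D(s)G(s) has a pole at the origin (type 1), so the static position error constant is infinite and e_ss = 1/(1+∞) = 0.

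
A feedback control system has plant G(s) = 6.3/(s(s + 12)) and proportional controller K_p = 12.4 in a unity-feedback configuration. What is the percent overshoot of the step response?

5.48%

Closed-loop characteristic equation: s² + 12s + 78.12 = 0, so ω_n = 8.839 rad/s and ζ = 12/(2·8.839) = 0.6788.
%OS = 100·exp(−πζ/√(1−ζ²)) = 100·exp(−π·0.6788/√0.5392) = 5.48%.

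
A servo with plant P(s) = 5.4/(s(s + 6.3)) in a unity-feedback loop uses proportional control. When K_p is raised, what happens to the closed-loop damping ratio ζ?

ζ = 6.3/(2√(5.4K_p)); increasing K_p raises the denominator, so ζ falls.

decrease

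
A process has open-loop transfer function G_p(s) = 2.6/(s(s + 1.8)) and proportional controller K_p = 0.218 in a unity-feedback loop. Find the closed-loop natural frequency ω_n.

1 + K_p·G_p(s) = 0 gives s² + 1.8s + 0.5668 = 0.
Matching s² + 2ζω_n s + ω_n²: ω_n = √0.5668 = 0.7529 rad/s and 2ζω_n = 1.8, so ζ = 1.8/(2·0.7529) = 1.2.

ω_n = 0.753 rad/s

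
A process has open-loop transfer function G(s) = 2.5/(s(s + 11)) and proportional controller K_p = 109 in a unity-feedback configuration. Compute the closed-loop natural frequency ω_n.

ω_n = 16.5 rad/s

With unity feedback the closed-loop characteristic equation is s² + 11s + 109·2.5 = s² + 11s + 272.5 = 0.
Matching s² + 2ζω_n s + ω_n²: ω_n = √272.5 = 16.51 rad/s and 2ζω_n = 11, so ζ = 11/(2·16.51) = 0.333.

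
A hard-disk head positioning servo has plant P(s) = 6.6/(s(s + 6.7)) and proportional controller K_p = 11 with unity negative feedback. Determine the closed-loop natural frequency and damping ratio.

The closed-loop denominator is s(s+6.7) + 11·6.6 = s² + 6.7s + 72.6.
So ω_n² = 72.6 ⇒ ω_n = 8.521 rad/s, and ζ = 6.7/(2ω_n) = 0.393.

ω_n = 8.52 rad/s, ζ = 0.393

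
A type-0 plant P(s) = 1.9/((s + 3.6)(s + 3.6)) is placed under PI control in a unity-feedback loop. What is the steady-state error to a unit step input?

0

The PI controller's integrator makes the forward path type 1, so e_ss to a step is zero.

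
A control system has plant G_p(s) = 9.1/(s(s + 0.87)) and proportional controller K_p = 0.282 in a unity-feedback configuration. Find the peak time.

From 1 + K_pG_p(s) = 0: s² + 0.87s + 2.566 = 0 ⇒ ω_n = 1.602, ζ = 0.2715.
Damped frequency ω_d = ω_n√(1−ζ²) = 1.542 rad/s, so peak time T_p = π/ω_d = 2.04 s.

T_p = 2.04 s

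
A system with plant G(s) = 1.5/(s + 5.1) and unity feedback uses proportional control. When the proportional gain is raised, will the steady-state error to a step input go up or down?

decrease

The position error constant K_pos = K_p·G(0) grows with K_p, and e_ss = 1/(1+K_pos) falls.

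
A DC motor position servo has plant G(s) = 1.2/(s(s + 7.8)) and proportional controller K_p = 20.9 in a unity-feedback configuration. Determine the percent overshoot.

2.02%

From 1 + K_pG(s) = 0: s² + 7.8s + 25.08 = 0 ⇒ ω_n = 5.008, ζ = 0.7788.
%OS = 100·exp(−πζ/√(1−ζ²)) = 100·exp(−π·0.7788/√0.3935) = 2.02%.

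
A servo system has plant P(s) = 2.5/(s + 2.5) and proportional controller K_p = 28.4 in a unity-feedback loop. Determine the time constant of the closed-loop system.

τ = 0.0136 s

Closed-loop transfer function: T(s) = K_p·P(s)/(1 + K_p·P(s)) = 71/(s + 2.5 + 71) = 71/(s + 73.5).
Time constant τ = 1/73.5 = 0.0136 s.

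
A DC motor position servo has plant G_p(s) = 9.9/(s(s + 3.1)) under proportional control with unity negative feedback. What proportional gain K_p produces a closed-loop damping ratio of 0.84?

Closed-loop characteristic equation: s² + 3.1s + K_p·9.9 = 0.
So ω_n = √(9.9K_p) and 2ζω_n = 3.1, giving ζ = 3.1/(2√(9.9K_p)).
Setting ζ = 0.84: √(9.9K_p) = 3.1/(2·0.84) = 1.845, so K_p = 3.405/9.9 = 0.344.

K_p = 0.344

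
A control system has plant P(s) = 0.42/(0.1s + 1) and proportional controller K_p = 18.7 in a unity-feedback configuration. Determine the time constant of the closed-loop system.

τ = 0.0113 s

Closed loop: T(s) = K_p·P/(1+K_p·P) = 7.854/(0.1s + 1 + 7.854), with pole at s = −(1 + 7.854)/0.1 = −88.54.
Closed-loop time constant τ = 1/88.54 = 0.0113 s.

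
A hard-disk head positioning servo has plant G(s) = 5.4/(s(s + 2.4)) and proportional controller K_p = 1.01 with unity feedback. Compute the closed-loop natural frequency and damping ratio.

ω_n = 2.34 rad/s, ζ = 0.514

With unity feedback the closed-loop characteristic equation is s² + 2.4s + 1.01·5.4 = s² + 2.4s + 5.454 = 0.
Matching s² + 2ζω_n s + ω_n²: ω_n = √5.454 = 2.335 rad/s and 2ζω_n = 2.4, so ζ = 2.4/(2·2.335) = 0.514.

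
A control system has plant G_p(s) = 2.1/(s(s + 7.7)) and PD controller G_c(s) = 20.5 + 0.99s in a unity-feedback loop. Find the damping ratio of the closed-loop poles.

ζ = 0.745

Forward path: (20.5 + 0.99s)·2.1/(s(s+7.7)). The closed-loop characteristic equation is s² + (7.7 + 2.1·0.99)s + 2.1·20.5 = 0.
That is s² + 9.779s + 43.05 = 0, so ω_n = 6.561 rad/s and ζ = 9.779/(2·6.561) = 0.7452.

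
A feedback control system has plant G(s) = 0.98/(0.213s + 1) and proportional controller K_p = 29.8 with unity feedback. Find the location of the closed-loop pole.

Closed loop: T(s) = K_p·G/(1+K_p·G) = 29.2/(0.213s + 1 + 29.2), with pole at s = −(1 + 29.2)/0.213 = −141.8.

s = -141.8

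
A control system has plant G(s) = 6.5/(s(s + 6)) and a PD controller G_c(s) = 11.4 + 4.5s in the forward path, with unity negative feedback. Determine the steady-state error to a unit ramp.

The loop has one pole at the origin (type 1). Velocity error constant K_v = lim_{s→0} s·G_c(s)G(s) = 11.4·6.5/6 = 12.35.
Steady-state error to a unit ramp: e_ss = 1/K_v = 0.081.

0.081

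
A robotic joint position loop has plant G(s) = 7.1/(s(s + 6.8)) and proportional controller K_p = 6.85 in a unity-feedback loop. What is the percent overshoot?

17.3%

The closed-loop denominator s² + 6.8s + 48.63 gives ω_n = √48.63 = 6.974 and ζ = 6.8/(2ω_n) = 0.4875.
%OS = 100·exp(−πζ/√(1−ζ²)) = 100·exp(−π·0.4875/√0.7623) = 17.3%.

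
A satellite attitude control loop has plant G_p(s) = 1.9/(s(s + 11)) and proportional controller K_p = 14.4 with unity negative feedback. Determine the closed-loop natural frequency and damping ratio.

1 + K_p·G_p(s) = 0 gives s² + 11s + 27.36 = 0.
Matching s² + 2ζω_n s + ω_n²: ω_n = √27.36 = 5.231 rad/s and 2ζω_n = 11, so ζ = 11/(2·5.231) = 1.05.

ω_n = 5.23 rad/s, ζ = 1.05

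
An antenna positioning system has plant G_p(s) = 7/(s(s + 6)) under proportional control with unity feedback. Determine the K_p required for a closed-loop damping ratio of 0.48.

Closed-loop characteristic equation: s² + 6s + K_p·7 = 0.
So ω_n = √(7K_p) and 2ζω_n = 6, giving ζ = 6/(2√(7K_p)).
Setting ζ = 0.48: √(7K_p) = 6/(2·0.48) = 6.25, so K_p = 39.06/7 = 5.58.

K_p = 5.58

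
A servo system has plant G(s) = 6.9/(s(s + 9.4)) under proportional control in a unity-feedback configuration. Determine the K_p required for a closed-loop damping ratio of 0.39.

K_p = 21

Closed-loop characteristic equation: s² + 9.4s + K_p·6.9 = 0.
So ω_n = √(6.9K_p) and 2ζω_n = 9.4, giving ζ = 9.4/(2√(6.9K_p)).
Setting ζ = 0.39: √(6.9K_p) = 9.4/(2·0.39) = 12.05, so K_p = 145.2/6.9 = 21.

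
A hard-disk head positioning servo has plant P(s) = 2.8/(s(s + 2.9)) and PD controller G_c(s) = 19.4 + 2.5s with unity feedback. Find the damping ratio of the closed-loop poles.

Forward path: (19.4 + 2.5s)·2.8/(s(s+2.9)). The closed-loop characteristic equation is s² + (2.9 + 2.8·2.5)s + 2.8·19.4 = 0.
That is s² + 9.9s + 54.32 = 0, so ω_n = 7.37 rad/s and ζ = 9.9/(2·7.37) = 0.6716.

ζ = 0.672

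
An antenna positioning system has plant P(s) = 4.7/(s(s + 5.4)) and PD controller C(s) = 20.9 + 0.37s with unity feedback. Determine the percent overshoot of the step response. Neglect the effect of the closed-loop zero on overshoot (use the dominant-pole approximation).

29.7%

Forward path: (20.9 + 0.37s)·4.7/(s(s+5.4)). The closed-loop characteristic equation is s² + (5.4 + 4.7·0.37)s + 4.7·20.9 = 0.
That is s² + 7.139s + 98.23 = 0, so ω_n = 9.911 rad/s and ζ = 7.139/(2·9.911) = 0.3602.
%OS = 100·exp(−πζ/√(1−ζ²)) = 29.7%.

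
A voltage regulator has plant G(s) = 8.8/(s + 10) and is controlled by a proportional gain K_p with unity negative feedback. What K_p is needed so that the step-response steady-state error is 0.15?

K_p = 6.44

Steady-state error for a unit step on this type-0 loop is 1/(1 + K_p·G(0)).
G(0) = 0.88. Require 1/(1 + K_p·0.88) = 0.15, so 1 + 0.88·K_p = 6.667.
K_p = (6.667 − 1)/0.88 = 6.44.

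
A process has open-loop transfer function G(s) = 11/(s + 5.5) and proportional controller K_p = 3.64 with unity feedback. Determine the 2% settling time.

Closed-loop transfer function: T(s) = K_p·G(s)/(1 + K_p·G(s)) = 40.04/(s + 5.5 + 40.04) = 40.04/(s + 45.54).
Time constant τ = 1/45.54 = 0.02196 s, so the 2% settling time is about 4τ = 0.0878 s.

T_s ≈ 0.0878 s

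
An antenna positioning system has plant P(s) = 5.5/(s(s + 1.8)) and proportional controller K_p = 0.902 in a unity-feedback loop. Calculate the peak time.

The closed-loop denominator s² + 1.8s + 4.961 gives ω_n = √4.961 = 2.227 and ζ = 1.8/(2ω_n) = 0.4041.
Damped frequency ω_d = ω_n√(1−ζ²) = 2.037 rad/s, so peak time T_p = π/ω_d = 1.54 s.

T_p = 1.54 s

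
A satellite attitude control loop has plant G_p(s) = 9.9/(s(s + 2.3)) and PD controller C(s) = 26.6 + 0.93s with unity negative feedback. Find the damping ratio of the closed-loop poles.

ζ = 0.355

Forward path: (26.6 + 0.93s)·9.9/(s(s+2.3)). The closed-loop characteristic equation is s² + (2.3 + 9.9·0.93)s + 9.9·26.6 = 0.
That is s² + 11.51s + 263.3 = 0, so ω_n = 16.23 rad/s and ζ = 11.51/(2·16.23) = 0.3545.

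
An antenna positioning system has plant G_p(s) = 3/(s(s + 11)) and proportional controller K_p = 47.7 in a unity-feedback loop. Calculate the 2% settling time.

The closed-loop denominator s² + 11s + 143.1 gives ω_n = √143.1 = 11.96 and ζ = 11/(2ω_n) = 0.4598.
2% settling time T_s ≈ 4/(ζω_n) = 4/5.5 = 0.727 s.

T_s ≈ 0.727 s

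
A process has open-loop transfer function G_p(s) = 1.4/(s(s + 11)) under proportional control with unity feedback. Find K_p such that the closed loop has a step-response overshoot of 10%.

From %OS = 100·exp(−πζ/√(1−ζ²)) = 10%, ζ = −ln(0.1)/√(π²+ln²(0.1)) = 0.5912.
Characteristic equation s² + 11s + 1.4K_p = 0 gives ζ = 11/(2√(1.4K_p)).
Setting ζ = 0.5912: √(1.4K_p) = 11/(2·0.5912) = 9.304, so K_p = 86.56/1.4 = 61.8.

K_p = 61.8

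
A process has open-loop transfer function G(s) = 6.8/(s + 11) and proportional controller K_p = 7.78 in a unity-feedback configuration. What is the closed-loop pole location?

s = -63.9

Closed-loop transfer function: T(s) = K_p·G(s)/(1 + K_p·G(s)) = 52.9/(s + 11 + 52.9) = 52.9/(s + 63.9).
The closed-loop pole is at s = −63.9.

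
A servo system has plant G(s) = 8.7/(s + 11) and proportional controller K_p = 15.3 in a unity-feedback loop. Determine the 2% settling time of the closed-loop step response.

T_s ≈ 0.0278 s

Closed-loop transfer function: T(s) = K_p·G(s)/(1 + K_p·G(s)) = 133.1/(s + 11 + 133.1) = 133.1/(s + 144.1).
Time constant τ = 1/144.1 = 0.006939 s, so the 2% settling time is about 4τ = 0.0278 s.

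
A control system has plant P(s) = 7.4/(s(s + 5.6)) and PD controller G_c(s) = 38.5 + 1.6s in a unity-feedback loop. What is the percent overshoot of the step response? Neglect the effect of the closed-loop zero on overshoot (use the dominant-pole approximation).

Forward path: (38.5 + 1.6s)·7.4/(s(s+5.6)). The closed-loop characteristic equation is s² + (5.6 + 7.4·1.6)s + 7.4·38.5 = 0.
That is s² + 17.44s + 284.9 = 0, so ω_n = 16.88 rad/s and ζ = 17.44/(2·16.88) = 0.5166.
%OS = 100·exp(−πζ/√(1−ζ²)) = 15%.

15%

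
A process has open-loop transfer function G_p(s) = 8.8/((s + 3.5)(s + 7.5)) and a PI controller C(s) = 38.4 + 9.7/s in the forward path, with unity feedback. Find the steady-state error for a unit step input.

The open loop C(s)G_p(s) has a pole at the origin (type 1), so the static position error constant is infinite and e_ss = 1/(1+∞) = 0.

0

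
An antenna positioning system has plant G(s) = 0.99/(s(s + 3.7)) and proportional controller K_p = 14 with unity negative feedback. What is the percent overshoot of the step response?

16.5%

Closed-loop characteristic equation: s² + 3.7s + 13.86 = 0, so ω_n = 3.723 rad/s and ζ = 3.7/(2·3.723) = 0.4969.
%OS = 100·exp(−πζ/√(1−ζ²)) = 100·exp(−π·0.4969/√0.7531) = 16.5%.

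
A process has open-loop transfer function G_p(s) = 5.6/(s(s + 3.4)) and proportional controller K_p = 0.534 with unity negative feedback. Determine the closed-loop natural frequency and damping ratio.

The closed-loop denominator is s(s+3.4) + 0.534·5.6 = s² + 3.4s + 2.99.
Matching s² + 2ζω_n s + ω_n²: ω_n = √2.99 = 1.729 rad/s and 2ζω_n = 3.4, so ζ = 3.4/(2·1.729) = 0.983.

ω_n = 1.73 rad/s, ζ = 0.983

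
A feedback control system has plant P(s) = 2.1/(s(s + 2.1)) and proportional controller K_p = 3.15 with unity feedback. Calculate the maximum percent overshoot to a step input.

Closed-loop characteristic equation: s² + 2.1s + 6.615 = 0, so ω_n = 2.572 rad/s and ζ = 2.1/(2·2.572) = 0.4082.
%OS = 100·exp(−πζ/√(1−ζ²)) = 100·exp(−π·0.4082/√0.8333) = 24.5%.

24.5%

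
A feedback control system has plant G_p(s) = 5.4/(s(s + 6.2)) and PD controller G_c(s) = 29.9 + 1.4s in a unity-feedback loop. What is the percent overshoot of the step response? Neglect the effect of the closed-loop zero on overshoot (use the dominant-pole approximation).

13.2%

Forward path: (29.9 + 1.4s)·5.4/(s(s+6.2)). The closed-loop characteristic equation is s² + (6.2 + 5.4·1.4)s + 5.4·29.9 = 0.
That is s² + 13.76s + 161.5 = 0, so ω_n = 12.71 rad/s and ζ = 13.76/(2·12.71) = 0.5414.
%OS = 100·exp(−πζ/√(1−ζ²)) = 13.2%.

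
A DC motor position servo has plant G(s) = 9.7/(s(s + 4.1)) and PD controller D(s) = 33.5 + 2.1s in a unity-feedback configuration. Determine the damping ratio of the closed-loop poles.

ζ = 0.679

Forward path: (33.5 + 2.1s)·9.7/(s(s+4.1)). The closed-loop characteristic equation is s² + (4.1 + 9.7·2.1)s + 9.7·33.5 = 0.
That is s² + 24.47s + 324.9 = 0, so ω_n = 18.03 rad/s and ζ = 24.47/(2·18.03) = 0.6787.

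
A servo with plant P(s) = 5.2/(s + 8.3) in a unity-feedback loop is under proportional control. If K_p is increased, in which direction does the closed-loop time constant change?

decrease

The closed-loop bandwidth 8.3+K_p·5.2 grows with K_p, so τ shrinks.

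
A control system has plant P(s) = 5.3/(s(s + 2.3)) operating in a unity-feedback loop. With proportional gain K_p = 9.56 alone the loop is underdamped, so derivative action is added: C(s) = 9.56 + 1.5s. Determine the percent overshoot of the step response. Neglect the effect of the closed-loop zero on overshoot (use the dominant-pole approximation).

3.84%

Forward path: (9.56 + 1.5s)·5.3/(s(s+2.3)). The closed-loop characteristic equation is s² + (2.3 + 5.3·1.5)s + 5.3·9.56 = 0.
That is s² + 10.25s + 50.67 = 0, so ω_n = 7.118 rad/s and ζ = 10.25/(2·7.118) = 0.72.
%OS = 100·exp(−πζ/√(1−ζ²)) = 3.84%.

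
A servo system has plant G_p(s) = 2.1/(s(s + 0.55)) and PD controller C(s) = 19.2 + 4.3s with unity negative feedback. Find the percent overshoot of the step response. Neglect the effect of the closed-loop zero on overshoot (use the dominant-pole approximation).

Forward path: (19.2 + 4.3s)·2.1/(s(s+0.55)). The closed-loop characteristic equation is s² + (0.55 + 2.1·4.3)s + 2.1·19.2 = 0.
That is s² + 9.58s + 40.32 = 0, so ω_n = 6.35 rad/s and ζ = 9.58/(2·6.35) = 0.7544.
%OS = 100·exp(−πζ/√(1−ζ²)) = 2.71%.

2.71%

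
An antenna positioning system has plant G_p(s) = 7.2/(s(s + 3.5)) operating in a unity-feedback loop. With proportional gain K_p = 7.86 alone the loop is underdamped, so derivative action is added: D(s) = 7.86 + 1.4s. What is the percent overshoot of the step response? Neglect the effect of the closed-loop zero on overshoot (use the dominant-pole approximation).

Forward path: (7.86 + 1.4s)·7.2/(s(s+3.5)). The closed-loop characteristic equation is s² + (3.5 + 7.2·1.4)s + 7.2·7.86 = 0.
That is s² + 13.58s + 56.59 = 0, so ω_n = 7.523 rad/s and ζ = 13.58/(2·7.523) = 0.9026.
%OS = 100·exp(−πζ/√(1−ζ²)) = 0.138%.

0.138%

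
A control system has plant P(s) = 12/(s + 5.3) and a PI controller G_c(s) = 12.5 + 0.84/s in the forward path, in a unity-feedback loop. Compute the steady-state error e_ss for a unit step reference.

The open loop G_c(s)P(s) has a pole at the origin (type 1), so the static position error constant is infinite and e_ss = 1/(1+∞) = 0.

0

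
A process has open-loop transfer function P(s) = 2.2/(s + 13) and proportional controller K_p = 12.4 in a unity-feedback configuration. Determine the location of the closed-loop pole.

Closed-loop transfer function: T(s) = K_p·P(s)/(1 + K_p·P(s)) = 27.28/(s + 13 + 27.28) = 27.28/(s + 40.28).
The closed-loop pole is at s = −40.28.

s = -40.28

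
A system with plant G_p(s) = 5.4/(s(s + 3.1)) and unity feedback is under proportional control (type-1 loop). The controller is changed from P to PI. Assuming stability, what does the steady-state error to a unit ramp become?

The integrator raises the loop to type 2, so K_v → ∞ and e_ss to a ramp is zero.

0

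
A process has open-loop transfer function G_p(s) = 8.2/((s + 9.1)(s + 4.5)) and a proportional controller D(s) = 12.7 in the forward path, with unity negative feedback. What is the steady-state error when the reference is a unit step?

0.282

The loop is type 0. Static position error constant K_pos = D(0)·G_p(0) = 12.7·0.2002 = 2.543.
Steady-state error to a unit step: e_ss = 1/(1+K_pos) = 1/3.543 = 0.282.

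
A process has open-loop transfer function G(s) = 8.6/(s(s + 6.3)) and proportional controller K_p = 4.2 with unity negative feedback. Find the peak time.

T_p = 0.614 s

From 1 + K_pG(s) = 0: s² + 6.3s + 36.12 = 0 ⇒ ω_n = 6.01, ζ = 0.5241.
Damped frequency ω_d = ω_n√(1−ζ²) = 5.118 rad/s, so peak time T_p = π/ω_d = 0.614 s.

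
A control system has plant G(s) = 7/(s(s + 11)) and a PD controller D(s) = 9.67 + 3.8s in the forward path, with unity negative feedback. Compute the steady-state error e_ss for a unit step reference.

0

The open loop D(s)G(s) has a pole at the origin (type 1), so the static position error constant is infinite and e_ss = 1/(1+∞) = 0.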